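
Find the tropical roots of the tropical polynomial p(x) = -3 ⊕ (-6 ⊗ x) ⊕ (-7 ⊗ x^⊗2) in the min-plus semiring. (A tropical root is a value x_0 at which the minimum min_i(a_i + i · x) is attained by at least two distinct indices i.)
Roots: {1, 3}

Each tropical root is a break point of the lower envelope of the lines y = a_i + i · x (there are 3 lines, with slopes 0, 1, ..., 2). Only the lines that attain the minimum somewhere contribute to roots; other lines are dominated. Here the surviving (envelope) indices are i = 2, i = 1, i = 0.
Intersections between consecutive envelope lines give the roots: for adjacent envelope indices i < j the intersection is x = (a_i − a_j) / (j − i). Reading off the sorted break points: {1, 3}.
Verification: at each break x_0, at least two indices attain the minimum of min_i(a_i + i · x_0).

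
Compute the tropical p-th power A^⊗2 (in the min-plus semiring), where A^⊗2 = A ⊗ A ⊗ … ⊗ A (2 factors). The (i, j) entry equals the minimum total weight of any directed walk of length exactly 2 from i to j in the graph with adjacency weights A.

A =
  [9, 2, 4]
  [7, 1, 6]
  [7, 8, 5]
A^⊗2 =
  [9, 3, 8]
  [8, 2, 7]
  [12, 9, 10]

Each entry (A^⊗2)_ij equals the minimum over all length-2 walks i = v_0 → v_1 → … → v_2 = j of Σ_t A[v_t][v_{t+1}]. For example, for (i, j) = (0, 2) we minimise over 3 possible intermediate vertex sequences; the minimum is 8, attained along the walk 0 → 1 → 2.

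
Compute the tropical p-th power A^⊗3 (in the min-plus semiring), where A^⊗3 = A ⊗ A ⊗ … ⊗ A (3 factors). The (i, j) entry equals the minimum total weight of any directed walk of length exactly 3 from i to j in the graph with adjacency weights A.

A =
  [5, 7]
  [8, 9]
A^⊗3 =
  [15, 17]
  [18, 20]

Each entry (A^⊗3)_ij equals the minimum over all length-3 walks i = v_0 → v_1 → … → v_3 = j of Σ_t A[v_t][v_{t+1}]. For example, for (i, j) = (0, 1) we minimise over 4 possible intermediate vertex sequences; the minimum is 17, attained along the walk 0 → 0 → 0 → 1.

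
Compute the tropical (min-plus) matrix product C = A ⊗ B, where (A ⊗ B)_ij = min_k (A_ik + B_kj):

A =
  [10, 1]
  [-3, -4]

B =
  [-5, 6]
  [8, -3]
A ⊗ B =
  [5, -2]
  [-8, -7]

Apply the min-plus product entry-by-entry:
  C[0][0] = min over k of (A[0][0] + B[0][0] = 10 + -5 = 5, A[0][1] + B[1][0] = 1 + 8 = 9) = 5 (attained at k = 0)
  C[0][1] = min over k of (A[0][0] + B[0][1] = 10 + 6 = 16, A[0][1] + B[1][1] = 1 + -3 = -2) = -2 (attained at k = 1)
  C[1][0] = min over k of (A[1][0] + B[0][0] = -3 + -5 = -8, A[1][1] + B[1][0] = -4 + 8 = 4) = -8 (attained at k = 0)
  C[1][1] = min over k of (A[1][0] + B[0][1] = -3 + 6 = 3, A[1][1] + B[1][1] = -4 + -3 = -7) = -7 (attained at k = 1)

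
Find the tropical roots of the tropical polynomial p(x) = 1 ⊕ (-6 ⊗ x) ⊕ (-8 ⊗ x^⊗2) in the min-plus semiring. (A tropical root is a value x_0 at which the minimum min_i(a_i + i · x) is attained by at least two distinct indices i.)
Roots: {2, 7}

Each tropical root is a break point of the lower envelope of the lines y = a_i + i · x (there are 3 lines, with slopes 0, 1, ..., 2). Only the lines that attain the minimum somewhere contribute to roots; other lines are dominated. Here the surviving (envelope) indices are i = 2, i = 1, i = 0.
Intersections between consecutive envelope lines give the roots: for adjacent envelope indices i < j the intersection is x = (a_i − a_j) / (j − i). Reading off the sorted break points: {2, 7}.
Verification: at each break x_0, at least two indices attain the minimum of min_i(a_i + i · x_0).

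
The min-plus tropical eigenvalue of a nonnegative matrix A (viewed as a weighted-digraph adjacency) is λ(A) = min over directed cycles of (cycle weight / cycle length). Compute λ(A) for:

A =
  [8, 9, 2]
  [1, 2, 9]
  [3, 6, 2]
λ(A) = 2

Enumerate directed cycles and compute their means (weight / length). Sample:
  cycle 0 → 0: weight = 8, length = 1, mean = 8/1 ≈ 8.000
  cycle 1 → 1: weight = 2, length = 1, mean = 2/1 ≈ 2.000
  cycle 2 → 2: weight = 2, length = 1, mean = 2/1 ≈ 2.000
  cycle 0 → 1 → 0: weight = 10, length = 2, mean = 10/2 ≈ 5.000
  cycle 0 → 2 → 0: weight = 5, length = 2, mean = 5/2 ≈ 2.500
  cycle 1 → 0 → 1: weight = 10, length = 2, mean = 10/2 ≈ 5.000
Minimum mean = 2.000, attained e.g. along the cycle 1 → 1 with weight 2 and length 1. So λ(A) = 2/1 = 2.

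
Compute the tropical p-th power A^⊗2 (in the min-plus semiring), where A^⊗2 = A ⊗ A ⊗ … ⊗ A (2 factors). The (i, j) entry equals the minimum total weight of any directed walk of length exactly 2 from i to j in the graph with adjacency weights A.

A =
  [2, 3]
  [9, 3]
A^⊗2 =
  [4, 5]
  [11, 6]

Each entry (A^⊗2)_ij equals the minimum over all length-2 walks i = v_0 → v_1 → … → v_2 = j of Σ_t A[v_t][v_{t+1}]. For example, for (i, j) = (0, 1) we minimise over 2 possible intermediate vertex sequences; the minimum is 5, attained along the walk 0 → 0 → 1.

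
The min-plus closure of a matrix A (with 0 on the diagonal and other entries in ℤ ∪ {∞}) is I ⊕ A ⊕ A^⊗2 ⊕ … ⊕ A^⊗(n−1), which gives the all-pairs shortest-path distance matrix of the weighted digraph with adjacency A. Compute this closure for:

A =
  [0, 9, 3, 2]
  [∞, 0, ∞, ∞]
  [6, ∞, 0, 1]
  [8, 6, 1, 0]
Closure =
  [0, 8, 3, 2]
  [∞, 0, ∞, ∞]
  [6, 7, 0, 1]
  [7, 6, 1, 0]

This is the Floyd-Warshall all-pairs shortest-path computation. For each intermediate vertex k = 0, 1, …, 3, update dist[i][j] ← min(dist[i][j], dist[i][k] + dist[k][j]). The final matrix gives, for each (i, j), the minimum total weight of any directed path from i to j (possibly empty when i = j).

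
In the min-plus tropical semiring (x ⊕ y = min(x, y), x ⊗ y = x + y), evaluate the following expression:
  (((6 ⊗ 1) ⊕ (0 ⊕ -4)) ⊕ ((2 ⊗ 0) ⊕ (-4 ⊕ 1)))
(((6 ⊗ 1) ⊕ (0 ⊕ -4)) ⊕ ((2 ⊗ 0) ⊕ (-4 ⊕ 1))) = -4

Expand innermost to outermost. Recall ⊕ takes the minimum of its arguments and ⊗ takes their sum. Working out the expression (((6 ⊗ 1) ⊕ (0 ⊕ -4)) ⊕ ((2 ⊗ 0) ⊕ (-4 ⊕ 1))) gives -4.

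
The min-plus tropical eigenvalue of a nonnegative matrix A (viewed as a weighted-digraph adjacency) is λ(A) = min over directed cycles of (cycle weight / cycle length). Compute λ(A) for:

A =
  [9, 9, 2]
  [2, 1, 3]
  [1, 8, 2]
λ(A) = 1

Enumerate directed cycles and compute their means (weight / length). Sample:
  cycle 0 → 0: weight = 9, length = 1, mean = 9/1 ≈ 9.000
  cycle 1 → 1: weight = 1, length = 1, mean = 1/1 ≈ 1.000
  cycle 2 → 2: weight = 2, length = 1, mean = 2/1 ≈ 2.000
  cycle 0 → 1 → 0: weight = 11, length = 2, mean = 11/2 ≈ 5.500
  cycle 0 → 2 → 0: weight = 3, length = 2, mean = 3/2 ≈ 1.500
  cycle 1 → 0 → 1: weight = 11, length = 2, mean = 11/2 ≈ 5.500
Minimum mean = 1.000, attained e.g. along the cycle 1 → 1 with weight 1 and length 1. So λ(A) = 1/1 = 1.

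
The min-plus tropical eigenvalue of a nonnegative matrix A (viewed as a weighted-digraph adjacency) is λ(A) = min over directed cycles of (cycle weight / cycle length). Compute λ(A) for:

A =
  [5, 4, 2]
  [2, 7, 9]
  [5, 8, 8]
λ(A) = 3

Enumerate directed cycles and compute their means (weight / length). Sample:
  cycle 0 → 0: weight = 5, length = 1, mean = 5/1 ≈ 5.000
  cycle 1 → 1: weight = 7, length = 1, mean = 7/1 ≈ 7.000
  cycle 2 → 2: weight = 8, length = 1, mean = 8/1 ≈ 8.000
  cycle 0 → 1 → 0: weight = 6, length = 2, mean = 6/2 ≈ 3.000
  cycle 0 → 2 → 0: weight = 7, length = 2, mean = 7/2 ≈ 3.500
  cycle 1 → 0 → 1: weight = 6, length = 2, mean = 6/2 ≈ 3.000
Minimum mean = 3.000, attained e.g. along the cycle 0 → 1 → 0 with weight 6 and length 2. So λ(A) = 6/2 = 3.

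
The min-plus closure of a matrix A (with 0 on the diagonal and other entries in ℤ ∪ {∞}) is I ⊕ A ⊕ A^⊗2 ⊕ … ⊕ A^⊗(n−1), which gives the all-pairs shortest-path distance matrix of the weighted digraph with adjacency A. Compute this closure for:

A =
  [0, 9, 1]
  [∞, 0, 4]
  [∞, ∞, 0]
Closure =
  [0, 9, 1]
  [∞, 0, 4]
  [∞, ∞, 0]

This is the Floyd-Warshall all-pairs shortest-path computation. For each intermediate vertex k = 0, 1, …, 2, update dist[i][j] ← min(dist[i][j], dist[i][k] + dist[k][j]). The final matrix gives, for each (i, j), the minimum total weight of any directed path from i to j (possibly empty when i = j).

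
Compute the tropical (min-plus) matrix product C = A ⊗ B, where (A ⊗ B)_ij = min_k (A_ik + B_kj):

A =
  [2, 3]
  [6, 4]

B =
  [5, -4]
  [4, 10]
A ⊗ B =
  [7, -2]
  [8, 2]

Apply the min-plus product entry-by-entry:
  C[0][0] = min over k of (A[0][0] + B[0][0] = 2 + 5 = 7, A[0][1] + B[1][0] = 3 + 4 = 7) = 7 (attained at k = 0)
  C[0][1] = min over k of (A[0][0] + B[0][1] = 2 + -4 = -2, A[0][1] + B[1][1] = 3 + 10 = 13) = -2 (attained at k = 0)
  C[1][0] = min over k of (A[1][0] + B[0][0] = 6 + 5 = 11, A[1][1] + B[1][0] = 4 + 4 = 8) = 8 (attained at k = 1)
  C[1][1] = min over k of (A[1][0] + B[0][1] = 6 + -4 = 2, A[1][1] + B[1][1] = 4 + 10 = 14) = 2 (attained at k = 0)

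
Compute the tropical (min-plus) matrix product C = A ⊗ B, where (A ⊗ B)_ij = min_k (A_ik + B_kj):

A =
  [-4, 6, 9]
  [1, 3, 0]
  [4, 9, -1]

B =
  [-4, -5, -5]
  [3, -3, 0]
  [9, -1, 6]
A ⊗ B =
  [-8, -9, -9]
  [-3, -4, -4]
  [0, -2, -1]

Apply the min-plus product entry-by-entry:
  C[0][0] = min over k of (A[0][0] + B[0][0] = -4 + -4 = -8, A[0][1] + B[1][0] = 6 + 3 = 9, A[0][2] + B[2][0] = 9 + 9 = 18) = -8 (attained at k = 0)
  C[0][1] = min over k of (A[0][0] + B[0][1] = -4 + -5 = -9, A[0][1] + B[1][1] = 6 + -3 = 3, A[0][2] + B[2][1] = 9 + -1 = 8) = -9 (attained at k = 0)
  C[0][2] = min over k of (A[0][0] + B[0][2] = -4 + -5 = -9, A[0][1] + B[1][2] = 6 + 0 = 6, A[0][2] + B[2][2] = 9 + 6 = 15) = -9 (attained at k = 0)
  C[1][0] = min over k of (A[1][0] + B[0][0] = 1 + -4 = -3, A[1][1] + B[1][0] = 3 + 3 = 6, A[1][2] + B[2][0] = 0 + 9 = 9) = -3 (attained at k = 0)
  C[1][1] = min over k of (A[1][0] + B[0][1] = 1 + -5 = -4, A[1][1] + B[1][1] = 3 + -3 = 0, A[1][2] + B[2][1] = 0 + -1 = -1) = -4 (attained at k = 0)
  C[1][2] = min over k of (A[1][0] + B[0][2] = 1 + -5 = -4, A[1][1] + B[1][2] = 3 + 0 = 3, A[1][2] + B[2][2] = 0 + 6 = 6) = -4 (attained at k = 0)
  C[2][0] = min over k of (A[2][0] + B[0][0] = 4 + -4 = 0, A[2][1] + B[1][0] = 9 + 3 = 12, A[2][2] + B[2][0] = -1 + 9 = 8) = 0 (attained at k = 0)
  C[2][1] = min over k of (A[2][0] + B[0][1] = 4 + -5 = -1, A[2][1] + B[1][1] = 9 + -3 = 6, A[2][2] + B[2][1] = -1 + -1 = -2) = -2 (attained at k = 2)
  C[2][2] = min over k of (A[2][0] + B[0][2] = 4 + -5 = -1, A[2][1] + B[1][2] = 9 + 0 = 9, A[2][2] + B[2][2] = -1 + 6 = 5) = -1 (attained at k = 0)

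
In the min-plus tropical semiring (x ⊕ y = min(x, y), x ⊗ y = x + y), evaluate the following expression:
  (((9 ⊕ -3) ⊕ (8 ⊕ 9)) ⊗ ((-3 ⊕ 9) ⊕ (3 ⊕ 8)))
(((9 ⊕ -3) ⊕ (8 ⊕ 9)) ⊗ ((-3 ⊕ 9) ⊕ (3 ⊕ 8))) = -6

Expand innermost to outermost. Recall ⊕ takes the minimum of its arguments and ⊗ takes their sum. Working out the expression (((9 ⊕ -3) ⊕ (8 ⊕ 9)) ⊗ ((-3 ⊕ 9) ⊕ (3 ⊕ 8))) gives -6.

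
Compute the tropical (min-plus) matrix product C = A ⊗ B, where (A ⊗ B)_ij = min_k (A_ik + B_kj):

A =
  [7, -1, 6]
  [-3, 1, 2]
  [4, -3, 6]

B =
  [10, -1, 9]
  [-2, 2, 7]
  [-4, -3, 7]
A ⊗ B =
  [-3, 1, 6]
  [-2, -4, 6]
  [-5, -1, 4]

Apply the min-plus product entry-by-entry:
  C[0][0] = min over k of (A[0][0] + B[0][0] = 7 + 10 = 17, A[0][1] + B[1][0] = -1 + -2 = -3, A[0][2] + B[2][0] = 6 + -4 = 2) = -3 (attained at k = 1)
  C[0][1] = min over k of (A[0][0] + B[0][1] = 7 + -1 = 6, A[0][1] + B[1][1] = -1 + 2 = 1, A[0][2] + B[2][1] = 6 + -3 = 3) = 1 (attained at k = 1)
  C[0][2] = min over k of (A[0][0] + B[0][2] = 7 + 9 = 16, A[0][1] + B[1][2] = -1 + 7 = 6, A[0][2] + B[2][2] = 6 + 7 = 13) = 6 (attained at k = 1)
  C[1][0] = min over k of (A[1][0] + B[0][0] = -3 + 10 = 7, A[1][1] + B[1][0] = 1 + -2 = -1, A[1][2] + B[2][0] = 2 + -4 = -2) = -2 (attained at k = 2)
  C[1][1] = min over k of (A[1][0] + B[0][1] = -3 + -1 = -4, A[1][1] + B[1][1] = 1 + 2 = 3, A[1][2] + B[2][1] = 2 + -3 = -1) = -4 (attained at k = 0)
  C[1][2] = min over k of (A[1][0] + B[0][2] = -3 + 9 = 6, A[1][1] + B[1][2] = 1 + 7 = 8, A[1][2] + B[2][2] = 2 + 7 = 9) = 6 (attained at k = 0)
  C[2][0] = min over k of (A[2][0] + B[0][0] = 4 + 10 = 14, A[2][1] + B[1][0] = -3 + -2 = -5, A[2][2] + B[2][0] = 6 + -4 = 2) = -5 (attained at k = 1)
  C[2][1] = min over k of (A[2][0] + B[0][1] = 4 + -1 = 3, A[2][1] + B[1][1] = -3 + 2 = -1, A[2][2] + B[2][1] = 6 + -3 = 3) = -1 (attained at k = 1)
  C[2][2] = min over k of (A[2][0] + B[0][2] = 4 + 9 = 13, A[2][1] + B[1][2] = -3 + 7 = 4, A[2][2] + B[2][2] = 6 + 7 = 13) = 4 (attained at k = 1)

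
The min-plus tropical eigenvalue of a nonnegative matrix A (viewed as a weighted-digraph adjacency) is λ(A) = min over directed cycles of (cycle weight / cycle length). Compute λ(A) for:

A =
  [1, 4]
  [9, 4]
λ(A) = 1

Enumerate directed cycles and compute their means (weight / length). Sample:
  cycle 0 → 0: weight = 1, length = 1, mean = 1/1 ≈ 1.000
  cycle 1 → 1: weight = 4, length = 1, mean = 4/1 ≈ 4.000
  cycle 0 → 1 → 0: weight = 13, length = 2, mean = 13/2 ≈ 6.500
  cycle 1 → 0 → 1: weight = 13, length = 2, mean = 13/2 ≈ 6.500
Minimum mean = 1.000, attained e.g. along the cycle 0 → 0 with weight 1 and length 1. So λ(A) = 1/1 = 1.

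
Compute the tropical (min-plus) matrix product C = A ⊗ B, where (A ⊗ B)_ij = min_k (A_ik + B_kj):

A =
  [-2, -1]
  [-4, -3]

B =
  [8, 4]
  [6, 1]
A ⊗ B =
  [5, 0]
  [3, -2]

Apply the min-plus product entry-by-entry:
  C[0][0] = min over k of (A[0][0] + B[0][0] = -2 + 8 = 6, A[0][1] + B[1][0] = -1 + 6 = 5) = 5 (attained at k = 1)
  C[0][1] = min over k of (A[0][0] + B[0][1] = -2 + 4 = 2, A[0][1] + B[1][1] = -1 + 1 = 0) = 0 (attained at k = 1)
  C[1][0] = min over k of (A[1][0] + B[0][0] = -4 + 8 = 4, A[1][1] + B[1][0] = -3 + 6 = 3) = 3 (attained at k = 1)
  C[1][1] = min over k of (A[1][0] + B[0][1] = -4 + 4 = 0, A[1][1] + B[1][1] = -3 + 1 = -2) = -2 (attained at k = 1)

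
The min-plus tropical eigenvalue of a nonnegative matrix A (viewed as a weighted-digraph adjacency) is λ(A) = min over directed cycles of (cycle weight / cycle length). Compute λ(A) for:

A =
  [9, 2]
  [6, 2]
λ(A) = 2

Enumerate directed cycles and compute their means (weight / length). Sample:
  cycle 0 → 0: weight = 9, length = 1, mean = 9/1 ≈ 9.000
  cycle 1 → 1: weight = 2, length = 1, mean = 2/1 ≈ 2.000
  cycle 0 → 1 → 0: weight = 8, length = 2, mean = 8/2 ≈ 4.000
  cycle 1 → 0 → 1: weight = 8, length = 2, mean = 8/2 ≈ 4.000
Minimum mean = 2.000, attained e.g. along the cycle 1 → 1 with weight 2 and length 1. So λ(A) = 2/1 = 2.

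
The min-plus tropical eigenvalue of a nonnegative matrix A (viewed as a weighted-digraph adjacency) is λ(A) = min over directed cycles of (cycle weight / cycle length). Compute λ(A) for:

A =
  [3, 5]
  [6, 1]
λ(A) = 1

Enumerate directed cycles and compute their means (weight / length). Sample:
  cycle 0 → 0: weight = 3, length = 1, mean = 3/1 ≈ 3.000
  cycle 1 → 1: weight = 1, length = 1, mean = 1/1 ≈ 1.000
  cycle 0 → 1 → 0: weight = 11, length = 2, mean = 11/2 ≈ 5.500
  cycle 1 → 0 → 1: weight = 11, length = 2, mean = 11/2 ≈ 5.500
Minimum mean = 1.000, attained e.g. along the cycle 1 → 1 with weight 1 and length 1. So λ(A) = 1/1 = 1.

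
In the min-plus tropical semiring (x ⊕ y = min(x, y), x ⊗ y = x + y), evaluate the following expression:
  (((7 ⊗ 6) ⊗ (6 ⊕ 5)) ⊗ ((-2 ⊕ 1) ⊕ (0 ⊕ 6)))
(((7 ⊗ 6) ⊗ (6 ⊕ 5)) ⊗ ((-2 ⊕ 1) ⊕ (0 ⊕ 6))) = 16

Expand innermost to outermost. Recall ⊕ takes the minimum of its arguments and ⊗ takes their sum. Working out the expression (((7 ⊗ 6) ⊗ (6 ⊕ 5)) ⊗ ((-2 ⊕ 1) ⊕ (0 ⊕ 6))) gives 16.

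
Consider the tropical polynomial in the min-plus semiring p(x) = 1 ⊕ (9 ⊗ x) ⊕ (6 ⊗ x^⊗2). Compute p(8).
p(8) = 1

A tropical monomial a ⊗ x^⊗i evaluates to a + i · x. Evaluating each term at x = 8:
  Term 0 contributes 1 + 0 · 8 = 1
  Term 1 contributes 9 + 1 · 8 = 17
  Term 2 contributes 6 + 2 · 8 = 22
p(8) = ⊕ of these = min[1, 17, 22] = 1.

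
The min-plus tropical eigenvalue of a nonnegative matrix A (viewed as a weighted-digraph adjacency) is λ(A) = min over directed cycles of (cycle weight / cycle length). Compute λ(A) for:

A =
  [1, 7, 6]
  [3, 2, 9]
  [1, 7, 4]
λ(A) = 1

Enumerate directed cycles and compute their means (weight / length). Sample:
  cycle 0 → 0: weight = 1, length = 1, mean = 1/1 ≈ 1.000
  cycle 1 → 1: weight = 2, length = 1, mean = 2/1 ≈ 2.000
  cycle 2 → 2: weight = 4, length = 1, mean = 4/1 ≈ 4.000
  cycle 0 → 1 → 0: weight = 10, length = 2, mean = 10/2 ≈ 5.000
  cycle 0 → 2 → 0: weight = 7, length = 2, mean = 7/2 ≈ 3.500
  cycle 1 → 0 → 1: weight = 10, length = 2, mean = 10/2 ≈ 5.000
Minimum mean = 1.000, attained e.g. along the cycle 0 → 0 with weight 1 and length 1. So λ(A) = 1/1 = 1.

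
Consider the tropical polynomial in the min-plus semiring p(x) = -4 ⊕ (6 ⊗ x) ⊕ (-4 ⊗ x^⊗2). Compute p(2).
p(2) = -4

A tropical monomial a ⊗ x^⊗i evaluates to a + i · x. Evaluating each term at x = 2:
  Term 0 contributes -4 + 0 · 2 = -4
  Term 1 contributes 6 + 1 · 2 = 8
  Term 2 contributes -4 + 2 · 2 = 0
p(2) = ⊕ of these = min[-4, 8, 0] = -4.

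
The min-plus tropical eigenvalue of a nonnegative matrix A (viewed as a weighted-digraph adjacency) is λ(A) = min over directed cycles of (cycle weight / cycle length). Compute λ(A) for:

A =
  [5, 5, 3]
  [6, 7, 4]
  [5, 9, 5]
λ(A) = 4

Enumerate directed cycles and compute their means (weight / length). Sample:
  cycle 0 → 0: weight = 5, length = 1, mean = 5/1 ≈ 5.000
  cycle 1 → 1: weight = 7, length = 1, mean = 7/1 ≈ 7.000
  cycle 2 → 2: weight = 5, length = 1, mean = 5/1 ≈ 5.000
  cycle 0 → 1 → 0: weight = 11, length = 2, mean = 11/2 ≈ 5.500
  cycle 0 → 2 → 0: weight = 8, length = 2, mean = 8/2 ≈ 4.000
  cycle 1 → 0 → 1: weight = 11, length = 2, mean = 11/2 ≈ 5.500
Minimum mean = 4.000, attained e.g. along the cycle 0 → 2 → 0 with weight 8 and length 2. So λ(A) = 8/2 = 4.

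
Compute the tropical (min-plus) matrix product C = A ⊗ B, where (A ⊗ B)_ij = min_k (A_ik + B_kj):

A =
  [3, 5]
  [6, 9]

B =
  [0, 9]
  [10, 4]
A ⊗ B =
  [3, 9]
  [6, 13]

Apply the min-plus product entry-by-entry:
  C[0][0] = min over k of (A[0][0] + B[0][0] = 3 + 0 = 3, A[0][1] + B[1][0] = 5 + 10 = 15) = 3 (attained at k = 0)
  C[0][1] = min over k of (A[0][0] + B[0][1] = 3 + 9 = 12, A[0][1] + B[1][1] = 5 + 4 = 9) = 9 (attained at k = 1)
  C[1][0] = min over k of (A[1][0] + B[0][0] = 6 + 0 = 6, A[1][1] + B[1][0] = 9 + 10 = 19) = 6 (attained at k = 0)
  C[1][1] = min over k of (A[1][0] + B[0][1] = 6 + 9 = 15, A[1][1] + B[1][1] = 9 + 4 = 13) = 13 (attained at k = 1)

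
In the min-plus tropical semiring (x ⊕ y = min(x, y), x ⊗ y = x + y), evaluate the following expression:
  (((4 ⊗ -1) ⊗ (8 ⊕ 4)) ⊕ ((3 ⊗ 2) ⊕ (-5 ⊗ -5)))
(((4 ⊗ -1) ⊗ (8 ⊕ 4)) ⊕ ((3 ⊗ 2) ⊕ (-5 ⊗ -5))) = -10

Expand innermost to outermost. Recall ⊕ takes the minimum of its arguments and ⊗ takes their sum. Working out the expression (((4 ⊗ -1) ⊗ (8 ⊕ 4)) ⊕ ((3 ⊗ 2) ⊕ (-5 ⊗ -5))) gives -10.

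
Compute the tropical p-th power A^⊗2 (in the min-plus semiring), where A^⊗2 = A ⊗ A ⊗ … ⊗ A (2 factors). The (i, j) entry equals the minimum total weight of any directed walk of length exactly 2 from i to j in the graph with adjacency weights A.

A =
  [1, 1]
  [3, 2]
A^⊗2 =
  [2, 2]
  [4, 4]

Each entry (A^⊗2)_ij equals the minimum over all length-2 walks i = v_0 → v_1 → … → v_2 = j of Σ_t A[v_t][v_{t+1}]. For example, for (i, j) = (0, 1) we minimise over 2 possible intermediate vertex sequences; the minimum is 2, attained along the walk 0 → 0 → 1.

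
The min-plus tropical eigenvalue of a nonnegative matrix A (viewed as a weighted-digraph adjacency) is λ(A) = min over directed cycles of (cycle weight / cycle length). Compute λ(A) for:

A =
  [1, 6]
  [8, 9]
λ(A) = 1

Enumerate directed cycles and compute their means (weight / length). Sample:
  cycle 0 → 0: weight = 1, length = 1, mean = 1/1 ≈ 1.000
  cycle 1 → 1: weight = 9, length = 1, mean = 9/1 ≈ 9.000
  cycle 0 → 1 → 0: weight = 14, length = 2, mean = 14/2 ≈ 7.000
  cycle 1 → 0 → 1: weight = 14, length = 2, mean = 14/2 ≈ 7.000
Minimum mean = 1.000, attained e.g. along the cycle 0 → 0 with weight 1 and length 1. So λ(A) = 1/1 = 1.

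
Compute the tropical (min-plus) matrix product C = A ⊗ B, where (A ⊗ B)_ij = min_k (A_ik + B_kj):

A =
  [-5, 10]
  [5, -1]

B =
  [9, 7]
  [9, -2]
A ⊗ B =
  [4, 2]
  [8, -3]

Apply the min-plus product entry-by-entry:
  C[0][0] = min over k of (A[0][0] + B[0][0] = -5 + 9 = 4, A[0][1] + B[1][0] = 10 + 9 = 19) = 4 (attained at k = 0)
  C[0][1] = min over k of (A[0][0] + B[0][1] = -5 + 7 = 2, A[0][1] + B[1][1] = 10 + -2 = 8) = 2 (attained at k = 0)
  C[1][0] = min over k of (A[1][0] + B[0][0] = 5 + 9 = 14, A[1][1] + B[1][0] = -1 + 9 = 8) = 8 (attained at k = 1)
  C[1][1] = min over k of (A[1][0] + B[0][1] = 5 + 7 = 12, A[1][1] + B[1][1] = -1 + -2 = -3) = -3 (attained at k = 1)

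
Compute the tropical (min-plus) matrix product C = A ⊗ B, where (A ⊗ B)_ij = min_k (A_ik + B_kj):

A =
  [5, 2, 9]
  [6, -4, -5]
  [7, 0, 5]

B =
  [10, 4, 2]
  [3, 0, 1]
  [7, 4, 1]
A ⊗ B =
  [5, 2, 3]
  [-1, -4, -4]
  [3, 0, 1]

Apply the min-plus product entry-by-entry:
  C[0][0] = min over k of (A[0][0] + B[0][0] = 5 + 10 = 15, A[0][1] + B[1][0] = 2 + 3 = 5, A[0][2] + B[2][0] = 9 + 7 = 16) = 5 (attained at k = 1)
  C[0][1] = min over k of (A[0][0] + B[0][1] = 5 + 4 = 9, A[0][1] + B[1][1] = 2 + 0 = 2, A[0][2] + B[2][1] = 9 + 4 = 13) = 2 (attained at k = 1)
  C[0][2] = min over k of (A[0][0] + B[0][2] = 5 + 2 = 7, A[0][1] + B[1][2] = 2 + 1 = 3, A[0][2] + B[2][2] = 9 + 1 = 10) = 3 (attained at k = 1)
  C[1][0] = min over k of (A[1][0] + B[0][0] = 6 + 10 = 16, A[1][1] + B[1][0] = -4 + 3 = -1, A[1][2] + B[2][0] = -5 + 7 = 2) = -1 (attained at k = 1)
  C[1][1] = min over k of (A[1][0] + B[0][1] = 6 + 4 = 10, A[1][1] + B[1][1] = -4 + 0 = -4, A[1][2] + B[2][1] = -5 + 4 = -1) = -4 (attained at k = 1)
  C[1][2] = min over k of (A[1][0] + B[0][2] = 6 + 2 = 8, A[1][1] + B[1][2] = -4 + 1 = -3, A[1][2] + B[2][2] = -5 + 1 = -4) = -4 (attained at k = 2)
  C[2][0] = min over k of (A[2][0] + B[0][0] = 7 + 10 = 17, A[2][1] + B[1][0] = 0 + 3 = 3, A[2][2] + B[2][0] = 5 + 7 = 12) = 3 (attained at k = 1)
  C[2][1] = min over k of (A[2][0] + B[0][1] = 7 + 4 = 11, A[2][1] + B[1][1] = 0 + 0 = 0, A[2][2] + B[2][1] = 5 + 4 = 9) = 0 (attained at k = 1)
  C[2][2] = min over k of (A[2][0] + B[0][2] = 7 + 2 = 9, A[2][1] + B[1][2] = 0 + 1 = 1, A[2][2] + B[2][2] = 5 + 1 = 6) = 1 (attained at k = 1)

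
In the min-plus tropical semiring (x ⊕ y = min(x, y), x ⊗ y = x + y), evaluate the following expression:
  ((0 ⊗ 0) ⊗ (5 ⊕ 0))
((0 ⊗ 0) ⊗ (5 ⊕ 0)) = 0

Expand innermost to outermost. Recall ⊕ takes the minimum of its arguments and ⊗ takes their sum. Working out the expression ((0 ⊗ 0) ⊗ (5 ⊕ 0)) gives 0.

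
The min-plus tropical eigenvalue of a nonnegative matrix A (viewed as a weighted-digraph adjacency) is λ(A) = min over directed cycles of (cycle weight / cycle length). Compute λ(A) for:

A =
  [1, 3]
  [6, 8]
λ(A) = 1

Enumerate directed cycles and compute their means (weight / length). Sample:
  cycle 0 → 0: weight = 1, length = 1, mean = 1/1 ≈ 1.000
  cycle 1 → 1: weight = 8, length = 1, mean = 8/1 ≈ 8.000
  cycle 0 → 1 → 0: weight = 9, length = 2, mean = 9/2 ≈ 4.500
  cycle 1 → 0 → 1: weight = 9, length = 2, mean = 9/2 ≈ 4.500
Minimum mean = 1.000, attained e.g. along the cycle 0 → 0 with weight 1 and length 1. So λ(A) = 1/1 = 1.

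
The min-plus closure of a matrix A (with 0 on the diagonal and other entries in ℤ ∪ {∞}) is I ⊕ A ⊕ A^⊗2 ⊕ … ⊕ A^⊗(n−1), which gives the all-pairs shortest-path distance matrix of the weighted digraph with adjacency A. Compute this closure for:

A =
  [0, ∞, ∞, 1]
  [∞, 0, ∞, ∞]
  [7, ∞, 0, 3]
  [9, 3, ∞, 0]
Closure =
  [0, 4, ∞, 1]
  [∞, 0, ∞, ∞]
  [7, 6, 0, 3]
  [9, 3, ∞, 0]

This is the Floyd-Warshall all-pairs shortest-path computation. For each intermediate vertex k = 0, 1, …, 3, update dist[i][j] ← min(dist[i][j], dist[i][k] + dist[k][j]). The final matrix gives, for each (i, j), the minimum total weight of any directed path from i to j (possibly empty when i = j).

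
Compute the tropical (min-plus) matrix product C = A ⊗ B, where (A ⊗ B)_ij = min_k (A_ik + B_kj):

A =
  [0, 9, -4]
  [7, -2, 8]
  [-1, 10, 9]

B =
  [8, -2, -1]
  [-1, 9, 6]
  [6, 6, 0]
A ⊗ B =
  [2, -2, -4]
  [-3, 5, 4]
  [7, -3, -2]

Apply the min-plus product entry-by-entry:
  C[0][0] = min over k of (A[0][0] + B[0][0] = 0 + 8 = 8, A[0][1] + B[1][0] = 9 + -1 = 8, A[0][2] + B[2][0] = -4 + 6 = 2) = 2 (attained at k = 2)
  C[0][1] = min over k of (A[0][0] + B[0][1] = 0 + -2 = -2, A[0][1] + B[1][1] = 9 + 9 = 18, A[0][2] + B[2][1] = -4 + 6 = 2) = -2 (attained at k = 0)
  C[0][2] = min over k of (A[0][0] + B[0][2] = 0 + -1 = -1, A[0][1] + B[1][2] = 9 + 6 = 15, A[0][2] + B[2][2] = -4 + 0 = -4) = -4 (attained at k = 2)
  C[1][0] = min over k of (A[1][0] + B[0][0] = 7 + 8 = 15, A[1][1] + B[1][0] = -2 + -1 = -3, A[1][2] + B[2][0] = 8 + 6 = 14) = -3 (attained at k = 1)
  C[1][1] = min over k of (A[1][0] + B[0][1] = 7 + -2 = 5, A[1][1] + B[1][1] = -2 + 9 = 7, A[1][2] + B[2][1] = 8 + 6 = 14) = 5 (attained at k = 0)
  C[1][2] = min over k of (A[1][0] + B[0][2] = 7 + -1 = 6, A[1][1] + B[1][2] = -2 + 6 = 4, A[1][2] + B[2][2] = 8 + 0 = 8) = 4 (attained at k = 1)
  C[2][0] = min over k of (A[2][0] + B[0][0] = -1 + 8 = 7, A[2][1] + B[1][0] = 10 + -1 = 9, A[2][2] + B[2][0] = 9 + 6 = 15) = 7 (attained at k = 0)
  C[2][1] = min over k of (A[2][0] + B[0][1] = -1 + -2 = -3, A[2][1] + B[1][1] = 10 + 9 = 19, A[2][2] + B[2][1] = 9 + 6 = 15) = -3 (attained at k = 0)
  C[2][2] = min over k of (A[2][0] + B[0][2] = -1 + -1 = -2, A[2][1] + B[1][2] = 10 + 6 = 16, A[2][2] + B[2][2] = 9 + 0 = 9) = -2 (attained at k = 0)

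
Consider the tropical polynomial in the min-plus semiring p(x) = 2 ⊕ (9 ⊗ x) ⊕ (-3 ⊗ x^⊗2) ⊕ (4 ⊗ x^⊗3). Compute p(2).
p(2) = 1

A tropical monomial a ⊗ x^⊗i evaluates to a + i · x. Evaluating each term at x = 2:
  Term 0 contributes 2 + 0 · 2 = 2
  Term 1 contributes 9 + 1 · 2 = 11
  Term 2 contributes -3 + 2 · 2 = 1
  Term 3 contributes 4 + 3 · 2 = 10
p(2) = ⊕ of these = min[2, 11, 1, 10] = 1.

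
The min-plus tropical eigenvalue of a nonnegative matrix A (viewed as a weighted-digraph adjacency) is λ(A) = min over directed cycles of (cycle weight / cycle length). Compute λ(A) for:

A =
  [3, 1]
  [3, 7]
λ(A) = 2

Enumerate directed cycles and compute their means (weight / length). Sample:
  cycle 0 → 0: weight = 3, length = 1, mean = 3/1 ≈ 3.000
  cycle 1 → 1: weight = 7, length = 1, mean = 7/1 ≈ 7.000
  cycle 0 → 1 → 0: weight = 4, length = 2, mean = 4/2 ≈ 2.000
  cycle 1 → 0 → 1: weight = 4, length = 2, mean = 4/2 ≈ 2.000
Minimum mean = 2.000, attained e.g. along the cycle 0 → 1 → 0 with weight 4 and length 2. So λ(A) = 4/2 = 2.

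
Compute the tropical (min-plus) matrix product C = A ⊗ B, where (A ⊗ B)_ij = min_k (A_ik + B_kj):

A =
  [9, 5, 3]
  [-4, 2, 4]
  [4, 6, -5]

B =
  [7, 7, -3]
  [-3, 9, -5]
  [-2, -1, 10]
A ⊗ B =
  [1, 2, 0]
  [-1, 3, -7]
  [-7, -6, 1]

Apply the min-plus product entry-by-entry:
  C[0][0] = min over k of (A[0][0] + B[0][0] = 9 + 7 = 16, A[0][1] + B[1][0] = 5 + -3 = 2, A[0][2] + B[2][0] = 3 + -2 = 1) = 1 (attained at k = 2)
  C[0][1] = min over k of (A[0][0] + B[0][1] = 9 + 7 = 16, A[0][1] + B[1][1] = 5 + 9 = 14, A[0][2] + B[2][1] = 3 + -1 = 2) = 2 (attained at k = 2)
  C[0][2] = min over k of (A[0][0] + B[0][2] = 9 + -3 = 6, A[0][1] + B[1][2] = 5 + -5 = 0, A[0][2] + B[2][2] = 3 + 10 = 13) = 0 (attained at k = 1)
  C[1][0] = min over k of (A[1][0] + B[0][0] = -4 + 7 = 3, A[1][1] + B[1][0] = 2 + -3 = -1, A[1][2] + B[2][0] = 4 + -2 = 2) = -1 (attained at k = 1)
  C[1][1] = min over k of (A[1][0] + B[0][1] = -4 + 7 = 3, A[1][1] + B[1][1] = 2 + 9 = 11, A[1][2] + B[2][1] = 4 + -1 = 3) = 3 (attained at k = 0)
  C[1][2] = min over k of (A[1][0] + B[0][2] = -4 + -3 = -7, A[1][1] + B[1][2] = 2 + -5 = -3, A[1][2] + B[2][2] = 4 + 10 = 14) = -7 (attained at k = 0)
  C[2][0] = min over k of (A[2][0] + B[0][0] = 4 + 7 = 11, A[2][1] + B[1][0] = 6 + -3 = 3, A[2][2] + B[2][0] = -5 + -2 = -7) = -7 (attained at k = 2)
  C[2][1] = min over k of (A[2][0] + B[0][1] = 4 + 7 = 11, A[2][1] + B[1][1] = 6 + 9 = 15, A[2][2] + B[2][1] = -5 + -1 = -6) = -6 (attained at k = 2)
  C[2][2] = min over k of (A[2][0] + B[0][2] = 4 + -3 = 1, A[2][1] + B[1][2] = 6 + -5 = 1, A[2][2] + B[2][2] = -5 + 10 = 5) = 1 (attained at k = 0)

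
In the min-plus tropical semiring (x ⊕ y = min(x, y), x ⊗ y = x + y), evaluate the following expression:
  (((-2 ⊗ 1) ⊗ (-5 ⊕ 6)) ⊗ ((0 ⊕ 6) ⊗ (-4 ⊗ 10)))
(((-2 ⊗ 1) ⊗ (-5 ⊕ 6)) ⊗ ((0 ⊕ 6) ⊗ (-4 ⊗ 10))) = 0

Expand innermost to outermost. Recall ⊕ takes the minimum of its arguments and ⊗ takes their sum. Working out the expression (((-2 ⊗ 1) ⊗ (-5 ⊕ 6)) ⊗ ((0 ⊕ 6) ⊗ (-4 ⊗ 10))) gives 0.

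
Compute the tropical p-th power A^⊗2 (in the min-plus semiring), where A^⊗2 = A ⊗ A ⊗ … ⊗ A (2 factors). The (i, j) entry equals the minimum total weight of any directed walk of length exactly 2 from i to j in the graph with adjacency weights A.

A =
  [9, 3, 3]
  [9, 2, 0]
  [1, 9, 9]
A^⊗2 =
  [4, 5, 3]
  [1, 4, 2]
  [10, 4, 4]

Each entry (A^⊗2)_ij equals the minimum over all length-2 walks i = v_0 → v_1 → … → v_2 = j of Σ_t A[v_t][v_{t+1}]. For example, for (i, j) = (0, 2) we minimise over 3 possible intermediate vertex sequences; the minimum is 3, attained along the walk 0 → 1 → 2.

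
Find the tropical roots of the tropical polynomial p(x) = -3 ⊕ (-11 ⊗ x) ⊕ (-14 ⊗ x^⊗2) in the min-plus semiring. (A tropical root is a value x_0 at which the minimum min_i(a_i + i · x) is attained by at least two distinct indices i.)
Roots: {3, 8}

Each tropical root is a break point of the lower envelope of the lines y = a_i + i · x (there are 3 lines, with slopes 0, 1, ..., 2). Only the lines that attain the minimum somewhere contribute to roots; other lines are dominated. Here the surviving (envelope) indices are i = 2, i = 1, i = 0.
Intersections between consecutive envelope lines give the roots: for adjacent envelope indices i < j the intersection is x = (a_i − a_j) / (j − i). Reading off the sorted break points: {3, 8}.
Verification: at each break x_0, at least two indices attain the minimum of min_i(a_i + i · x_0).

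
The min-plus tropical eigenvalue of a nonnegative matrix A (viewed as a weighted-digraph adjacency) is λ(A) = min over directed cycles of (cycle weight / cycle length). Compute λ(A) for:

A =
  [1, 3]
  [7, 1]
λ(A) = 1

Enumerate directed cycles and compute their means (weight / length). Sample:
  cycle 0 → 0: weight = 1, length = 1, mean = 1/1 ≈ 1.000
  cycle 1 → 1: weight = 1, length = 1, mean = 1/1 ≈ 1.000
  cycle 0 → 1 → 0: weight = 10, length = 2, mean = 10/2 ≈ 5.000
  cycle 1 → 0 → 1: weight = 10, length = 2, mean = 10/2 ≈ 5.000
Minimum mean = 1.000, attained e.g. along the cycle 0 → 0 with weight 1 and length 1. So λ(A) = 1/1 = 1.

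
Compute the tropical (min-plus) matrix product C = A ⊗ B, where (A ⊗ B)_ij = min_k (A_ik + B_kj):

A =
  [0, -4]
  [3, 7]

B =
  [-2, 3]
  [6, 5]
A ⊗ B =
  [-2, 1]
  [1, 6]

Apply the min-plus product entry-by-entry:
  C[0][0] = min over k of (A[0][0] + B[0][0] = 0 + -2 = -2, A[0][1] + B[1][0] = -4 + 6 = 2) = -2 (attained at k = 0)
  C[0][1] = min over k of (A[0][0] + B[0][1] = 0 + 3 = 3, A[0][1] + B[1][1] = -4 + 5 = 1) = 1 (attained at k = 1)
  C[1][0] = min over k of (A[1][0] + B[0][0] = 3 + -2 = 1, A[1][1] + B[1][0] = 7 + 6 = 13) = 1 (attained at k = 0)
  C[1][1] = min over k of (A[1][0] + B[0][1] = 3 + 3 = 6, A[1][1] + B[1][1] = 7 + 5 = 12) = 6 (attained at k = 0)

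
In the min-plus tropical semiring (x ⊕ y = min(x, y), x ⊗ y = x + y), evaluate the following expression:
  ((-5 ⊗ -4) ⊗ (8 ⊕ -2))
((-5 ⊗ -4) ⊗ (8 ⊕ -2)) = -11

Expand innermost to outermost. Recall ⊕ takes the minimum of its arguments and ⊗ takes their sum. Working out the expression ((-5 ⊗ -4) ⊗ (8 ⊕ -2)) gives -11.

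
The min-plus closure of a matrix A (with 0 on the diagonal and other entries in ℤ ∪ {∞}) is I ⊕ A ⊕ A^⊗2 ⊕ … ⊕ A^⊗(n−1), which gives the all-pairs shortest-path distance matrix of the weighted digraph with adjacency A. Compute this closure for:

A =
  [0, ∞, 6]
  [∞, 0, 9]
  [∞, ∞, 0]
Closure =
  [0, ∞, 6]
  [∞, 0, 9]
  [∞, ∞, 0]

This is the Floyd-Warshall all-pairs shortest-path computation. For each intermediate vertex k = 0, 1, …, 2, update dist[i][j] ← min(dist[i][j], dist[i][k] + dist[k][j]). The final matrix gives, for each (i, j), the minimum total weight of any directed path from i to j (possibly empty when i = j).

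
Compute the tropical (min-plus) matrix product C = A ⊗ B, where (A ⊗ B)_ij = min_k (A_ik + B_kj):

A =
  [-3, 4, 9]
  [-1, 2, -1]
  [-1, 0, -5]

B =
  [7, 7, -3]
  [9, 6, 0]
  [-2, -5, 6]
A ⊗ B =
  [4, 4, -6]
  [-3, -6, -4]
  [-7, -10, -4]

Apply the min-plus product entry-by-entry:
  C[0][0] = min over k of (A[0][0] + B[0][0] = -3 + 7 = 4, A[0][1] + B[1][0] = 4 + 9 = 13, A[0][2] + B[2][0] = 9 + -2 = 7) = 4 (attained at k = 0)
  C[0][1] = min over k of (A[0][0] + B[0][1] = -3 + 7 = 4, A[0][1] + B[1][1] = 4 + 6 = 10, A[0][2] + B[2][1] = 9 + -5 = 4) = 4 (attained at k = 0)
  C[0][2] = min over k of (A[0][0] + B[0][2] = -3 + -3 = -6, A[0][1] + B[1][2] = 4 + 0 = 4, A[0][2] + B[2][2] = 9 + 6 = 15) = -6 (attained at k = 0)
  C[1][0] = min over k of (A[1][0] + B[0][0] = -1 + 7 = 6, A[1][1] + B[1][0] = 2 + 9 = 11, A[1][2] + B[2][0] = -1 + -2 = -3) = -3 (attained at k = 2)
  C[1][1] = min over k of (A[1][0] + B[0][1] = -1 + 7 = 6, A[1][1] + B[1][1] = 2 + 6 = 8, A[1][2] + B[2][1] = -1 + -5 = -6) = -6 (attained at k = 2)
  C[1][2] = min over k of (A[1][0] + B[0][2] = -1 + -3 = -4, A[1][1] + B[1][2] = 2 + 0 = 2, A[1][2] + B[2][2] = -1 + 6 = 5) = -4 (attained at k = 0)
  C[2][0] = min over k of (A[2][0] + B[0][0] = -1 + 7 = 6, A[2][1] + B[1][0] = 0 + 9 = 9, A[2][2] + B[2][0] = -5 + -2 = -7) = -7 (attained at k = 2)
  C[2][1] = min over k of (A[2][0] + B[0][1] = -1 + 7 = 6, A[2][1] + B[1][1] = 0 + 6 = 6, A[2][2] + B[2][1] = -5 + -5 = -10) = -10 (attained at k = 2)
  C[2][2] = min over k of (A[2][0] + B[0][2] = -1 + -3 = -4, A[2][1] + B[1][2] = 0 + 0 = 0, A[2][2] + B[2][2] = -5 + 6 = 1) = -4 (attained at k = 0)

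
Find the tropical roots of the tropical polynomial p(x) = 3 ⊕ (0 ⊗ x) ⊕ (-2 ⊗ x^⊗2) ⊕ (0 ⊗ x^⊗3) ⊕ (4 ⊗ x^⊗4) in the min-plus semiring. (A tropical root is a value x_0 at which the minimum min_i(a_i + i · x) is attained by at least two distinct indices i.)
Roots: {-4, -2, 2, 3}

Each tropical root is a break point of the lower envelope of the lines y = a_i + i · x (there are 5 lines, with slopes 0, 1, ..., 4). Only the lines that attain the minimum somewhere contribute to roots; other lines are dominated. Here the surviving (envelope) indices are i = 4, i = 3, i = 2, i = 1, i = 0.
Intersections between consecutive envelope lines give the roots: for adjacent envelope indices i < j the intersection is x = (a_i − a_j) / (j − i). Reading off the sorted break points: {-4, -2, 2, 3}.
Verification: at each break x_0, at least two indices attain the minimum of min_i(a_i + i · x_0).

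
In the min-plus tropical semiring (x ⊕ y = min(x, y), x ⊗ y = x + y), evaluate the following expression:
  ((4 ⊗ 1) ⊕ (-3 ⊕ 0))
((4 ⊗ 1) ⊕ (-3 ⊕ 0)) = -3

Expand innermost to outermost. Recall ⊕ takes the minimum of its arguments and ⊗ takes their sum. Working out the expression ((4 ⊗ 1) ⊕ (-3 ⊕ 0)) gives -3.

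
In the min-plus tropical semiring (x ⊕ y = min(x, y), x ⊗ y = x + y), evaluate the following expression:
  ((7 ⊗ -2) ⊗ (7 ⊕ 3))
((7 ⊗ -2) ⊗ (7 ⊕ 3)) = 8

Expand innermost to outermost. Recall ⊕ takes the minimum of its arguments and ⊗ takes their sum. Working out the expression ((7 ⊗ -2) ⊗ (7 ⊕ 3)) gives 8.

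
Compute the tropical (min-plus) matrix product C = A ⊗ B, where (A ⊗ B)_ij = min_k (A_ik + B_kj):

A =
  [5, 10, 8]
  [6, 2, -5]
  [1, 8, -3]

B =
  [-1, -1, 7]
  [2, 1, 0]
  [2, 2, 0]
A ⊗ B =
  [4, 4, 8]
  [-3, -3, -5]
  [-1, -1, -3]

Apply the min-plus product entry-by-entry:
  C[0][0] = min over k of (A[0][0] + B[0][0] = 5 + -1 = 4, A[0][1] + B[1][0] = 10 + 2 = 12, A[0][2] + B[2][0] = 8 + 2 = 10) = 4 (attained at k = 0)
  C[0][1] = min over k of (A[0][0] + B[0][1] = 5 + -1 = 4, A[0][1] + B[1][1] = 10 + 1 = 11, A[0][2] + B[2][1] = 8 + 2 = 10) = 4 (attained at k = 0)
  C[0][2] = min over k of (A[0][0] + B[0][2] = 5 + 7 = 12, A[0][1] + B[1][2] = 10 + 0 = 10, A[0][2] + B[2][2] = 8 + 0 = 8) = 8 (attained at k = 2)
  C[1][0] = min over k of (A[1][0] + B[0][0] = 6 + -1 = 5, A[1][1] + B[1][0] = 2 + 2 = 4, A[1][2] + B[2][0] = -5 + 2 = -3) = -3 (attained at k = 2)
  C[1][1] = min over k of (A[1][0] + B[0][1] = 6 + -1 = 5, A[1][1] + B[1][1] = 2 + 1 = 3, A[1][2] + B[2][1] = -5 + 2 = -3) = -3 (attained at k = 2)
  C[1][2] = min over k of (A[1][0] + B[0][2] = 6 + 7 = 13, A[1][1] + B[1][2] = 2 + 0 = 2, A[1][2] + B[2][2] = -5 + 0 = -5) = -5 (attained at k = 2)
  C[2][0] = min over k of (A[2][0] + B[0][0] = 1 + -1 = 0, A[2][1] + B[1][0] = 8 + 2 = 10, A[2][2] + B[2][0] = -3 + 2 = -1) = -1 (attained at k = 2)
  C[2][1] = min over k of (A[2][0] + B[0][1] = 1 + -1 = 0, A[2][1] + B[1][1] = 8 + 1 = 9, A[2][2] + B[2][1] = -3 + 2 = -1) = -1 (attained at k = 2)
  C[2][2] = min over k of (A[2][0] + B[0][2] = 1 + 7 = 8, A[2][1] + B[1][2] = 8 + 0 = 8, A[2][2] + B[2][2] = -3 + 0 = -3) = -3 (attained at k = 2)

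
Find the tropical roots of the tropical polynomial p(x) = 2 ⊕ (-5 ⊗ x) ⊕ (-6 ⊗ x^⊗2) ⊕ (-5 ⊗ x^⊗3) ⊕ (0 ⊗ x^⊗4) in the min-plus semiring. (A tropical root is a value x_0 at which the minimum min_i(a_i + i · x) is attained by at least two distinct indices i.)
Roots: {-5, -1, 1, 7}

Each tropical root is a break point of the lower envelope of the lines y = a_i + i · x (there are 5 lines, with slopes 0, 1, ..., 4). Only the lines that attain the minimum somewhere contribute to roots; other lines are dominated. Here the surviving (envelope) indices are i = 4, i = 3, i = 2, i = 1, i = 0.
Intersections between consecutive envelope lines give the roots: for adjacent envelope indices i < j the intersection is x = (a_i − a_j) / (j − i). Reading off the sorted break points: {-5, -1, 1, 7}.
Verification: at each break x_0, at least two indices attain the minimum of min_i(a_i + i · x_0).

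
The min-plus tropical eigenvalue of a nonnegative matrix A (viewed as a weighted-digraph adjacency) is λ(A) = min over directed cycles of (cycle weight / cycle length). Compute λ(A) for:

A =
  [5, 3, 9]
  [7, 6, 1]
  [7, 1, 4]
λ(A) = 1

Enumerate directed cycles and compute their means (weight / length). Sample:
  cycle 0 → 0: weight = 5, length = 1, mean = 5/1 ≈ 5.000
  cycle 1 → 1: weight = 6, length = 1, mean = 6/1 ≈ 6.000
  cycle 2 → 2: weight = 4, length = 1, mean = 4/1 ≈ 4.000
  cycle 0 → 1 → 0: weight = 10, length = 2, mean = 10/2 ≈ 5.000
  cycle 0 → 2 → 0: weight = 16, length = 2, mean = 16/2 ≈ 8.000
  cycle 1 → 0 → 1: weight = 10, length = 2, mean = 10/2 ≈ 5.000
Minimum mean = 1.000, attained e.g. along the cycle 1 → 2 → 1 with weight 2 and length 2. So λ(A) = 2/2 = 1.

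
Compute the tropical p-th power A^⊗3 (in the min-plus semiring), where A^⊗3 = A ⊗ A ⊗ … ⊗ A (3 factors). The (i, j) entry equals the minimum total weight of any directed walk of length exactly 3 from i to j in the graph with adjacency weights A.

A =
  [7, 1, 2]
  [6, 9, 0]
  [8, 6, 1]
A^⊗3 =
  [9, 7, 2]
  [9, 7, 2]
  [10, 8, 3]

Each entry (A^⊗3)_ij equals the minimum over all length-3 walks i = v_0 → v_1 → … → v_3 = j of Σ_t A[v_t][v_{t+1}]. For example, for (i, j) = (0, 2) we minimise over 9 possible intermediate vertex sequences; the minimum is 2, attained along the walk 0 → 1 → 2 → 2.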